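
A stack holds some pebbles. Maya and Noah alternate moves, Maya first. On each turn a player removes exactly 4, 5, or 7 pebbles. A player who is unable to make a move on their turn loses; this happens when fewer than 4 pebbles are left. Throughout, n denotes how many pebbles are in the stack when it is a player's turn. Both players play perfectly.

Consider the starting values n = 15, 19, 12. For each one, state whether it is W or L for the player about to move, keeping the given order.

Work bottom-up. With no move the player to move loses. Otherwise the position is W if at least one move leads to an L position for the opponent, and L if every move leads to a W.
n=0: no move → L
n=1: no move → L
n=2: no move → L
n=3: no move → L
n=4: can move to 0, which is L ⇒ W
n=5: can move to 1, which is L ⇒ W
n=6: can move to 2, which is L ⇒ W
n=7: can move to 3, which is L ⇒ W
n=8: can move to 3, which is L ⇒ W
n=9: can move to 2, which is L ⇒ W
n=10: can move to 3, which is L ⇒ W
n=11: moves to 7(W), 6(W), 4(W); every one is W ⇒ L
n=12: moves to 8(W), 7(W), 5(W); every one is W ⇒ L
n=13: moves to 9(W), 8(W), 6(W); every one is W ⇒ L
n=14: moves to 10(W), 9(W), 7(W); every one is W ⇒ L
n=15: can move to 11, which is L ⇒ W
n=16: can move to 12, which is L ⇒ W
n=17: can move to 13, which is L ⇒ W
n=18: can move to 14, which is L ⇒ W
n=19: can move to 14, which is L ⇒ W

15: W, 19: W, 12: L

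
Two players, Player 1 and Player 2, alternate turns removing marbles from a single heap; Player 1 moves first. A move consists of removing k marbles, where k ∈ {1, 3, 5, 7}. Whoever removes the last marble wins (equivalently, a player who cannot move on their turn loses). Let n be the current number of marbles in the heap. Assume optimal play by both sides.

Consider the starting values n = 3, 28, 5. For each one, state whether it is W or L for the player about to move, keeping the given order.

Label each position W (a win for the player to move) or L (a loss). A position with no legal move is L; any other position is W exactly when some move reaches an L, and L when every move reaches a W.
n=0: no move → L
n=1: can move to 0, which is L ⇒ W
n=2: the only move is to 1(W), a W ⇒ L
n=3: can move to 2, which is L ⇒ W
n=4: moves to 3(W), 1(W); every one is W ⇒ L
n=5: can move to 4, which is L ⇒ W
n=6: moves to 5(W), 3(W), 1(W); every one is W ⇒ L
n=7: can move to 6, which is L ⇒ W
n=8: moves to 7(W), 5(W), 3(W), 1(W); every one is W ⇒ L
n=9: can move to 8, which is L ⇒ W
n=10: moves to 9(W), 7(W), 5(W), 3(W); every one is W ⇒ L
n=11: can move to 10, which is L ⇒ W
n=12: moves to 11(W), 9(W), 7(W), 5(W); every one is W ⇒ L
n=13: can move to 12, which is L ⇒ W
n=14: moves to 13(W), 11(W), 9(W), 7(W); every one is W ⇒ L
n=15: can move to 14, which is L ⇒ W
n=16: moves to 15(W), 13(W), 11(W), 9(W); every one is W ⇒ L
n=17: can move to 16, which is L ⇒ W
n=18: moves to 17(W), 15(W), 13(W), 11(W); every one is W ⇒ L
n=19: can move to 18, which is L ⇒ W
n=20: moves to 19(W), 17(W), 15(W), 13(W); every one is W ⇒ L
n=21: can move to 20, which is L ⇒ W
n=22: moves to 21(W), 19(W), 17(W), 15(W); every one is W ⇒ L
n=23: can move to 22, which is L ⇒ W
n=24: moves to 23(W), 21(W), 19(W), 17(W); every one is W ⇒ L
n=25: can move to 24, which is L ⇒ W
n=26: moves to 25(W), 23(W), 21(W), 19(W); every one is W ⇒ L
n=27: can move to 26, which is L ⇒ W
n=28: moves to 27(W), 25(W), 23(W), 21(W); every one is W ⇒ L

3: W, 28: L, 5: W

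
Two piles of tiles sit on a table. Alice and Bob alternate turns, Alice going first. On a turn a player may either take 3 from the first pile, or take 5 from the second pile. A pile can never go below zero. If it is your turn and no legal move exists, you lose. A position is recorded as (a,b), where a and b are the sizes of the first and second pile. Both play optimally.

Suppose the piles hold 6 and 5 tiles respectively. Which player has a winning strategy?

Compute win/loss labels from the base case upward. A position with no move is L. Any other position is W if it can reach an L in one move, else L.
No move ever increases a pile, so every position that can arise here has a ≤ 6 and b ≤ 5; it is enough to label the cells with 0 ≤ a ≤ 6 and 0 ≤ b ≤ 5.
Every move lowers a or b (never raises either), so fill the grid row by row in increasing a, and left to right within a row: each cell's successors are then already labelled.
      b=0  b=1  b=2  b=3  b=4  b=5
a=0:    L    L    L    L    L    W
a=1:    L    L    L    L    L    W
a=2:    L    L    L    L    L    W
a=3:    W    W    W    W    W    L
a=4:    W    W    W    W    W    L
a=5:    W    W    W    W    W    L
a=6:    L    L    L    L    L    W
Cells with no legal move (terminal, hence L): (0,0), (0,1), (0,2), (0,3), (0,4), (1,0), (1,1), (1,2), (1,3), (1,4), (2,0), (2,1), (2,2), (2,3), (2,4).
The remaining L cells, each justified by listing all of its moves:
(3,5): L (options (0,5)(W), (3,0)(W) are all W)
(4,5): L (options (1,5)(W), (4,0)(W) are all W)
(5,5): L (options (2,5)(W), (5,0)(W) are all W)
(6,0): L (sole option (3,0)(W) is W)
(6,1): L (sole option (3,1)(W) is W)
(6,2): L (sole option (3,2)(W) is W)
(6,3): L (sole option (3,3)(W) is W)
(6,4): L (sole option (3,4)(W) is W)
Every other cell has at least one move into one of the L cells above, so it is W.
From (6,5) Alice can move to (3,5), reaching an L position.

Alice wins.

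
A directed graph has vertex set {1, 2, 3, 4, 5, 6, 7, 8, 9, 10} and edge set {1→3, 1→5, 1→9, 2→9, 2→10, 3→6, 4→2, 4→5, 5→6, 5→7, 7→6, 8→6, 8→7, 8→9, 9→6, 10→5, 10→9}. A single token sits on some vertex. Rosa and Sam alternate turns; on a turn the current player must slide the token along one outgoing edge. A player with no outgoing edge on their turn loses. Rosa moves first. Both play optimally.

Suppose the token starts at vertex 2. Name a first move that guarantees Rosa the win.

Move to 10.

Use the standard recursion: the mover loses at a terminal position; elsewhere, the mover wins exactly when some move hands the opponent an L position.
Every edge goes from a vertex to one that appears earlier in the order 6, 9, 3, 7, 5, 10, 2, 8, 1, 4, so processing vertices in that order labels each vertex after all of its successors.
6: no outgoing edge → L
9: reaches L-position 6 → W
3: reaches L-position 6 → W
7: reaches L-position 6 → W
5: reaches L-position 6 → W
10: only reaches 5(W), 9(W), all W → L
2: reaches L-position 10 → W
8: reaches L-position 6 → W
1: only reaches 5(W), 3(W), 9(W), all W → L
4: only reaches 2(W), 5(W), all W → L
From 2, the L positions reachable in one move are: 10.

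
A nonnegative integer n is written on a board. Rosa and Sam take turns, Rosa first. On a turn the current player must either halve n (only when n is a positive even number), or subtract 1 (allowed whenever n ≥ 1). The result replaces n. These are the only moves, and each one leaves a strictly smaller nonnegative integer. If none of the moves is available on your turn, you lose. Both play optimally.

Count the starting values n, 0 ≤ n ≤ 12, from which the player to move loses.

6

Compute win/loss labels from the base case upward. A position with no move is L. Any other position is W if it can reach an L in one move, else L.
n=0: no move → L
n=1: →0(L), so W
n=2: →1(W) only, which is W, so L
n=3: →2(L), so W
n=4: →2(L), so W
n=5: →4(W) only, which is W, so L
n=6: →5(L), so W
n=7: →6(W) only, which is W, so L
n=8: →7(L), so W
n=9: →8(W) only, which is W, so L
n=10: →5(L), so W
n=11: →10(W) only, which is W, so L
n=12: →11(L), so W
L entries with 0 ≤ n ≤ 12: n = 0, 2, 5, 7, 9, 11; that makes 6.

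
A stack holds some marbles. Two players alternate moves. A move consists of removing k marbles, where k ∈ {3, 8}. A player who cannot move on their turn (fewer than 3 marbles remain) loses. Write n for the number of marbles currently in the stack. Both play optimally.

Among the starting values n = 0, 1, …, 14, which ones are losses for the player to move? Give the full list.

Build the W/L table. Terminal = L. A non-terminal position is W if it has a move to some L; otherwise it is L.
n=0: no move → L
n=1: no move → L
n=2: no move → L
n=3: W (go to 0, an L position)
n=4: W (go to 1, an L position)
n=5: W (go to 2, an L position)
n=6: L (sole option 3(W) is W)
n=7: L (sole option 4(W) is W)
n=8: W (go to 0, an L position)
n=9: W (go to 6, an L position)
n=10: W (go to 7, an L position)
n=11: L (options 8(W), 3(W) are all W)
n=12: L (options 9(W), 4(W) are all W)
n=13: L (options 10(W), 5(W) are all W)
n=14: W (go to 11, an L position)
The losing starting values of n are exactly the entries labelled L in this table (8 of them).

0, 1, 2, 6, 7, 11, 12, 13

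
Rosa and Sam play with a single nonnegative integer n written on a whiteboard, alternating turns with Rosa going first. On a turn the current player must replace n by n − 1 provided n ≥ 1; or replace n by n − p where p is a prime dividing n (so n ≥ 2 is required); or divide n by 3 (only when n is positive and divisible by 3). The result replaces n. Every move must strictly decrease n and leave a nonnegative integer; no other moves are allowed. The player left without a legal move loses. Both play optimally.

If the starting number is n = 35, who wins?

Build the W/L table. Terminal = L. A non-terminal position is W if it has a move to some L; otherwise it is L.
n=0: no move → L
n=1: can move to 0, which is L ⇒ W
n=2: can move to 0, which is L ⇒ W
n=3: can move to 0, which is L ⇒ W
n=4: moves to 2(W), 3(W); every one is W ⇒ L
n=5: can move to 0, which is L ⇒ W
n=6: can move to 4, which is L ⇒ W
n=7: can move to 0, which is L ⇒ W
n=8: moves to 6(W), 7(W); every one is W ⇒ L
n=9: can move to 8, which is L ⇒ W
n=10: can move to 8, which is L ⇒ W
n=11: can move to 0, which is L ⇒ W
n=12: can move to 4, which is L ⇒ W
n=13: can move to 0, which is L ⇒ W
n=14: moves to 7(W), 12(W), 13(W); every one is W ⇒ L
n=15: can move to 14, which is L ⇒ W
n=16: can move to 14, which is L ⇒ W
n=17: can move to 0, which is L ⇒ W
n=18: moves to 6(W), 15(W), 16(W), 17(W); every one is W ⇒ L
n=19: can move to 0, which is L ⇒ W
n=20: can move to 18, which is L ⇒ W
n=21: can move to 14, which is L ⇒ W
n=22: moves to 11(W), 20(W), 21(W); every one is W ⇒ L
n=23: can move to 0, which is L ⇒ W
n=24: can move to 8, which is L ⇒ W
n=25: moves to 20(W), 24(W); every one is W ⇒ L
n=26: can move to 25, which is L ⇒ W
n=27: moves to 9(W), 24(W), 26(W); every one is W ⇒ L
n=28: can move to 27, which is L ⇒ W
n=29: can move to 0, which is L ⇒ W
n=30: can move to 25, which is L ⇒ W
n=31: can move to 0, which is L ⇒ W
n=32: moves to 30(W), 31(W); every one is W ⇒ L
n=33: can move to 22, which is L ⇒ W
n=34: can move to 32, which is L ⇒ W
n=35: moves to 28(W), 30(W), 34(W); every one is W ⇒ L
The starting position 35 is L: whatever Rosa does, the opponent receives a W position.

Sam wins.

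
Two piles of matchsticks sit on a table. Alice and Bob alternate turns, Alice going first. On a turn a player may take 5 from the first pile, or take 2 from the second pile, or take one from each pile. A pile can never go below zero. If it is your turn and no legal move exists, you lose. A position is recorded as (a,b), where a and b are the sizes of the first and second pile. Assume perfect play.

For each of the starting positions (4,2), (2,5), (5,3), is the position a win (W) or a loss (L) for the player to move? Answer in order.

Compute win/loss labels from the base case upward. A position with no move is L. Any other position is W if it can reach an L in one move, else L.
No move ever increases a pile, so every position that can arise here has a ≤ 5 and b ≤ 5; it is enough to label the cells with 0 ≤ a ≤ 5 and 0 ≤ b ≤ 5.
Every move lowers a or b (never raises either), so fill the grid row by row in increasing a, and left to right within a row: each cell's successors are then already labelled.
      b=0  b=1  b=2  b=3  b=4  b=5
a=0:    L    L    W    W    L    L
a=1:    L    W    W    L    L    W
a=2:    L    W    W    L    W    W
a=3:    L    W    W    L    W    W
a=4:    L    W    W    L    W    W
a=5:    W    W    L    L    W    W
Cells with no legal move (terminal, hence L): (0,0), (0,1), (1,0), (2,0), (3,0), (4,0).
The remaining L cells, each justified by listing all of its moves:
(0,4): L (sole option (0,2)(W) is W)
(0,5): L (sole option (0,3)(W) is W)
(1,3): L (options (1,1)(W), (0,2)(W) are all W)
(1,4): L (options (1,2)(W), (0,3)(W) are all W)
(2,3): L (options (2,1)(W), (1,2)(W) are all W)
(3,3): L (options (3,1)(W), (2,2)(W) are all W)
(4,3): L (options (4,1)(W), (3,2)(W) are all W)
(5,2): L (options (0,2)(W), (5,0)(W), (4,1)(W) are all W)
(5,3): L (options (0,3)(W), (5,1)(W), (4,2)(W) are all W)
Every other cell has at least one move into one of the L cells above, so it is W.
(4,2): the move to (4,0) reaches an L cell, so W
(2,5): the move to (2,3) reaches an L cell, so W
(5,3): one of the L cells justified above, so L

(4,2): W, (2,5): W, (5,3): L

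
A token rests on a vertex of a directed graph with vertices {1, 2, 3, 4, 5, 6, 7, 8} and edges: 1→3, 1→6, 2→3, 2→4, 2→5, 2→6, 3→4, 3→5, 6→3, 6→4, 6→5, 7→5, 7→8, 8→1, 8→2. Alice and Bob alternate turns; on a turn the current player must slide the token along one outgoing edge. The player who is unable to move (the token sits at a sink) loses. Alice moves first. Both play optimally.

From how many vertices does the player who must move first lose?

Positions with no move are L. A position that does have a move is losing for the player to move precisely when every available move leads to a winning position for the opponent. Fill in the labels:
Every edge goes from a vertex to one that appears earlier in the order 4, 5, 3, 6, 1, 2, 8, 7, so processing vertices in that order labels each vertex after all of its successors.
4: no outgoing edge → L
5: no outgoing edge → L
3: reaches L-position 5 → W
6: reaches L-position 5 → W
1: only reaches 6(W), 3(W), all W → L
2: reaches L-position 5 → W
8: reaches L-position 1 → W
7: reaches L-position 5 → W
The L vertices are 1, 4, 5; that is 3 in all.

3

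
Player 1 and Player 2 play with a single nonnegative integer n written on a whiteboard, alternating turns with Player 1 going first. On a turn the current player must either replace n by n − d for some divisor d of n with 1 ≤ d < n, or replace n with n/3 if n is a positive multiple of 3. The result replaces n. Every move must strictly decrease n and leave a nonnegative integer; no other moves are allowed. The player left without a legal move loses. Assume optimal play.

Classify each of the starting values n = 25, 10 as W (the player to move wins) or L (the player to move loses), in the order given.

25: L, 10: W

Label each position W (a win for the player to move) or L (a loss). A position with no legal move is L; any other position is W exactly when some move reaches an L, and L when every move reaches a W.
n=0: no move → L
n=1: no move → L
n=2: reaches L-position 1 → W
n=3: reaches L-position 1 → W
n=4: only reaches 2(W), 3(W), all W → L
n=5: reaches L-position 4 → W
n=6: reaches L-position 4 → W
n=7: only reaches 6(W), which is W → L
n=8: reaches L-position 4 → W
n=9: only reaches 3(W), 6(W), 8(W), all W → L
n=10: reaches L-position 9 → W
n=11: only reaches 10(W), which is W → L
n=12: reaches L-position 4 → W
n=13: only reaches 12(W), which is W → L
n=14: reaches L-position 7 → W
n=15: only reaches 5(W), 10(W), 12(W), 14(W), all W → L
n=16: reaches L-position 15 → W
n=17: only reaches 16(W), which is W → L
n=18: reaches L-position 9 → W
n=19: only reaches 18(W), which is W → L
n=20: reaches L-position 15 → W
n=21: reaches L-position 7 → W
n=22: reaches L-position 11 → W
n=23: only reaches 22(W), which is W → L
n=24: reaches L-position 23 → W
n=25: only reaches 20(W), 24(W), all W → L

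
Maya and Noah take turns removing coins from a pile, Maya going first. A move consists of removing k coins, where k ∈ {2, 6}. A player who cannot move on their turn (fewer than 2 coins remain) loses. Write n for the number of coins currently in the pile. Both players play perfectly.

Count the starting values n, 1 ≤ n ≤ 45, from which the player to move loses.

Build the W/L table. Terminal = L. A non-terminal position is W if it has a move to some L; otherwise it is L.
n=0: no move → L
n=1: no move → L
n=2: W (go to 0, an L position)
n=3: W (go to 1, an L position)
n=4: L (sole option 2(W) is W)
n=5: L (sole option 3(W) is W)
n=6: W (go to 4, an L position)
n=7: W (go to 5, an L position)
n=8: L (options 6(W), 2(W) are all W)
n=9: L (options 7(W), 3(W) are all W)
n=10: W (go to 8, an L position)
n=11: W (go to 9, an L position)
n=12: L (options 10(W), 6(W) are all W)
n=13: L (options 11(W), 7(W) are all W)
n=14: W (go to 12, an L position)
n=15: W (go to 13, an L position)
n=16: L (options 14(W), 10(W) are all W)
n=17: L (options 15(W), 11(W) are all W)
n=18: W (go to 16, an L position)
n=19: W (go to 17, an L position)
n=20: L (options 18(W), 14(W) are all W)
n=21: L (options 19(W), 15(W) are all W)
n=22: W (go to 20, an L position)
n=23: W (go to 21, an L position)
n=24: L (options 22(W), 18(W) are all W)
n=25: L (options 23(W), 19(W) are all W)
n=26: W (go to 24, an L position)
n=27: W (go to 25, an L position)
n=28: L (options 26(W), 22(W) are all W)
n=29: L (options 27(W), 23(W) are all W)
n=30: W (go to 28, an L position)
n=31: W (go to 29, an L position)
n=32: L (options 30(W), 26(W) are all W)
n=33: L (options 31(W), 27(W) are all W)
n=34: W (go to 32, an L position)
n=35: W (go to 33, an L position)
n=36: L (options 34(W), 30(W) are all W)
n=37: L (options 35(W), 31(W) are all W)
n=38: W (go to 36, an L position)
n=39: W (go to 37, an L position)
n=40: L (options 38(W), 34(W) are all W)
n=41: L (options 39(W), 35(W) are all W)
n=42: W (go to 40, an L position)
n=43: W (go to 41, an L position)
n=44: L (options 42(W), 38(W) are all W)
n=45: L (options 43(W), 39(W) are all W)
L entries with 1 ≤ n ≤ 45 (n=0 is outside the asked range and is not counted): n = 1, 4, 5, 8, 9, 12, 13, 16, 17, 20, 21, 24, 25, 28, 29, 32, 33, 36, 37, 40, 41, 44, 45; that makes 23.

23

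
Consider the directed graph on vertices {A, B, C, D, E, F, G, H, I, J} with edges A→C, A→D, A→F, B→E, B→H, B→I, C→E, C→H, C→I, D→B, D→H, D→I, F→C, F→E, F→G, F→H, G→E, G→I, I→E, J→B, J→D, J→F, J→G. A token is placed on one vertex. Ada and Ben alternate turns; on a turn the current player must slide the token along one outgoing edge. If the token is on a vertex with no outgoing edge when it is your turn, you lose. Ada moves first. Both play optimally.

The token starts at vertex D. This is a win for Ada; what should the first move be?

Move to H.

Work bottom-up. With no move the player to move loses. Otherwise the position is W if at least one move leads to an L position for the opponent, and L if every move leads to a W.
Every edge goes from a vertex to one that appears earlier in the order H, E, I, C, B, G, F, D, J, A, so processing vertices in that order labels each vertex after all of its successors.
H: no outgoing edge → L
E: no outgoing edge → L
I: W (go to E, an L position)
C: W (go to E, an L position)
B: W (go to E, an L position)
G: W (go to E, an L position)
F: W (go to E, an L position)
D: W (go to H, an L position)
J: L (options D(W), F(W), G(W), B(W) are all W)
A: L (options D(W), F(W), C(W) are all W)
From D, the L positions reachable in one move are: H.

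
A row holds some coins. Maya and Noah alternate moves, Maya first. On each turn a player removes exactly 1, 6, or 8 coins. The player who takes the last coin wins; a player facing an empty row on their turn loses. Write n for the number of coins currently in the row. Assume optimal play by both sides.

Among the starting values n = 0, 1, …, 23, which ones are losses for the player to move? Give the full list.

Use the standard recursion: the mover loses at a terminal position; elsewhere, the mover wins exactly when some move hands the opponent an L position.
n=0: no move → L
n=1: W (go to 0, an L position)
n=2: L (sole option 1(W) is W)
n=3: W (go to 2, an L position)
n=4: L (sole option 3(W) is W)
n=5: W (go to 4, an L position)
n=6: W (go to 0, an L position)
n=7: L (options 6(W), 1(W) are all W)
n=8: W (go to 7, an L position)
n=9: L (options 8(W), 3(W), 1(W) are all W)
n=10: W (go to 9, an L position)
n=11: L (options 10(W), 5(W), 3(W) are all W)
n=12: W (go to 11, an L position)
n=13: W (go to 7, an L position)
n=14: L (options 13(W), 8(W), 6(W) are all W)
n=15: W (go to 14, an L position)
n=16: L (options 15(W), 10(W), 8(W) are all W)
n=17: W (go to 16, an L position)
n=18: L (options 17(W), 12(W), 10(W) are all W)
n=19: W (go to 18, an L position)
n=20: W (go to 14, an L position)
n=21: L (options 20(W), 15(W), 13(W) are all W)
n=22: W (go to 21, an L position)
n=23: L (options 22(W), 17(W), 15(W) are all W)
Reading off the rows marked L gives the requested list; there are 11 such values of n.

0, 2, 4, 7, 9, 11, 14, 16, 18, 21, 23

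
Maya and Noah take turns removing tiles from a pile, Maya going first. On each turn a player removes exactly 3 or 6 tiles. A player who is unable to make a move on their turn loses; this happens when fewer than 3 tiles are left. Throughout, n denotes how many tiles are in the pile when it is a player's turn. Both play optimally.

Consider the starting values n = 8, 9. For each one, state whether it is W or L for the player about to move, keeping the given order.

Work bottom-up. With no move the player to move loses. Otherwise the position is W if at least one move leads to an L position for the opponent, and L if every move leads to a W.
n=0: no move → L
n=1: no move → L
n=2: no move → L
n=3: can move to 0, which is L ⇒ W
n=4: can move to 1, which is L ⇒ W
n=5: can move to 2, which is L ⇒ W
n=6: can move to 0, which is L ⇒ W
n=7: can move to 1, which is L ⇒ W
n=8: can move to 2, which is L ⇒ W
n=9: moves to 6(W), 3(W); every one is W ⇒ L

8: W, 9: L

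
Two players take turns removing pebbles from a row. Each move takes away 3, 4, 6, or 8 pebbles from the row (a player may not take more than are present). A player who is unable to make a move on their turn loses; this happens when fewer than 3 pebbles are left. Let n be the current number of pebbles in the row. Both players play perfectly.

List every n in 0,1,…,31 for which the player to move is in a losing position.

0, 1, 2, 11, 12, 13, 22, 23, 24

Build the W/L table. Terminal = L. A non-terminal position is W if it has a move to some L; otherwise it is L.
n=0: no move → L
n=1: no move → L
n=2: no move → L
n=3: →0(L), so W
n=4: →1(L), so W
n=5: →2(L), so W
n=6: →2(L), so W
n=7: →1(L), so W
n=8: →2(L), so W
n=9: →1(L), so W
n=10: →2(L), so W
n=11: →8(W), 7(W), 5(W), 3(W) — all W, so L
n=12: →9(W), 8(W), 6(W), 4(W) — all W, so L
n=13: →10(W), 9(W), 7(W), 5(W) — all W, so L
n=14: →11(L), so W
n=15: →12(L), so W
n=16: →13(L), so W
n=17: →13(L), so W
n=18: →12(L), so W
n=19: →13(L), so W
n=20: →12(L), so W
n=21: →13(L), so W
n=22: →19(W), 18(W), 16(W), 14(W) — all W, so L
n=23: →20(W), 19(W), 17(W), 15(W) — all W, so L
n=24: →21(W), 20(W), 18(W), 16(W) — all W, so L
n=25: →22(L), so W
n=26: →23(L), so W
n=27: →24(L), so W
n=28: →24(L), so W
n=29: →23(L), so W
n=30: →24(L), so W
n=31: →23(L), so W
The losing starting values of n are exactly the entries labelled L in this table (9 of them).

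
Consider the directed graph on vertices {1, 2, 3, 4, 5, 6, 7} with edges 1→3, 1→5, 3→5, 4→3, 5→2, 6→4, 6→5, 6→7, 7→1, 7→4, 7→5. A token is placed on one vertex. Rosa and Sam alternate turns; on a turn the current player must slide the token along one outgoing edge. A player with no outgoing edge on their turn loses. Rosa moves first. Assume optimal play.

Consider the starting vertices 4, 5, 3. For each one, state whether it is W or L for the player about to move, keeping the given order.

4: W, 5: W, 3: L

Positions with no move are L. A position that does have a move is losing for the player to move precisely when every available move leads to a winning position for the opponent. Fill in the labels:
Every edge goes from a vertex to one that appears earlier in the order 2, 5, 3, 1, 4, 7, 6, so processing vertices in that order labels each vertex after all of its successors.
2: no outgoing edge → L
5: W (go to 2, an L position)
3: L (sole option 5(W) is W)
1: W (go to 3, an L position)
4: W (go to 3, an L position)
7: L (options 4(W), 1(W), 5(W) are all W)
6: W (go to 7, an L position)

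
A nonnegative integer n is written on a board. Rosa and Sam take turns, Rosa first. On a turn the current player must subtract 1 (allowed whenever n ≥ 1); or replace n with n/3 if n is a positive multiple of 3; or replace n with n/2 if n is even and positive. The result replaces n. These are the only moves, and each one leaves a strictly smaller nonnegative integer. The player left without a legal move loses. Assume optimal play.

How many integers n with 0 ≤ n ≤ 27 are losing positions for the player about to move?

Compute win/loss labels from the base case upward. A position with no move is L. Any other position is W if it can reach an L in one move, else L.
n=0: no move → L
n=1: W (go to 0, an L position)
n=2: L (sole option 1(W) is W)
n=3: W (go to 2, an L position)
n=4: W (go to 2, an L position)
n=5: L (sole option 4(W) is W)
n=6: W (go to 2, an L position)
n=7: L (sole option 6(W) is W)
n=8: W (go to 7, an L position)
n=9: L (options 3(W), 8(W) are all W)
n=10: W (go to 5, an L position)
n=11: L (sole option 10(W) is W)
n=12: W (go to 11, an L position)
n=13: L (sole option 12(W) is W)
n=14: W (go to 7, an L position)
n=15: W (go to 5, an L position)
n=16: L (options 8(W), 15(W) are all W)
n=17: W (go to 16, an L position)
n=18: W (go to 9, an L position)
n=19: L (sole option 18(W) is W)
n=20: W (go to 19, an L position)
n=21: W (go to 7, an L position)
n=22: W (go to 11, an L position)
n=23: L (sole option 22(W) is W)
n=24: W (go to 23, an L position)
n=25: L (sole option 24(W) is W)
n=26: W (go to 13, an L position)
n=27: W (go to 9, an L position)
L entries with 0 ≤ n ≤ 27: n = 0, 2, 5, 7, 9, 11, 13, 16, 19, 23, 25; that makes 11.

11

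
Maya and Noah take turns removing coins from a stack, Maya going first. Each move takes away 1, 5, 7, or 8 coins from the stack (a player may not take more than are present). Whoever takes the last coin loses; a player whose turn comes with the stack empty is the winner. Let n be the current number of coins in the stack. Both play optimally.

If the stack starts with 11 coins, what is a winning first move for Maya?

Remove 8, leaving 3.

Classify positions by backward induction: terminal positions (no move available) are W. From any other position, the mover wins iff some move reaches an L.
n=0: no move; the opponent has just taken the last coin and therefore loses → W
n=1: →0(W) only, which is W, so L
n=2: →1(L), so W
n=3: →2(W) only, which is W, so L
n=4: →3(L), so W
n=5: →4(W), 0(W) — all W, so L
n=6: →5(L), so W
n=7: →6(W), 2(W), 0(W) — all W, so L
n=8: →7(L), so W
n=9: →1(L), so W
n=10: →5(L), so W
n=11: →3(L), so W
From 11, the L positions reachable in one move are: 3.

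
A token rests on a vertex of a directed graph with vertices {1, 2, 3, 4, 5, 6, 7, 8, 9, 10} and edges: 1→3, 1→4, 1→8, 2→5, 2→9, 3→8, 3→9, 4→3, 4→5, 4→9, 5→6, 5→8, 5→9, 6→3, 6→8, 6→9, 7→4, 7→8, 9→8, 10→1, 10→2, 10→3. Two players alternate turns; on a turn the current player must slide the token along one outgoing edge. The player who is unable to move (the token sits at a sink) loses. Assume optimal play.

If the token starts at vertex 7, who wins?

Positions with no move are L. A position that does have a move is losing for the player to move precisely when every available move leads to a winning position for the opponent. Fill in the labels:
Every edge goes from a vertex to one that appears earlier in the order 8, 9, 3, 6, 5, 4, 7, 2, 1, 10, so processing vertices in that order labels each vertex after all of its successors.
8: no outgoing edge → L
9: reaches L-position 8 → W
3: reaches L-position 8 → W
6: reaches L-position 8 → W
5: reaches L-position 8 → W
4: only reaches 5(W), 3(W), 9(W), all W → L
7: reaches L-position 4 → W
2: only reaches 5(W), 9(W), all W → L
1: reaches L-position 4 → W
10: reaches L-position 2 → W
The starting position 7 is W: the player to move should move to 4, handing over an L position.

The first player wins.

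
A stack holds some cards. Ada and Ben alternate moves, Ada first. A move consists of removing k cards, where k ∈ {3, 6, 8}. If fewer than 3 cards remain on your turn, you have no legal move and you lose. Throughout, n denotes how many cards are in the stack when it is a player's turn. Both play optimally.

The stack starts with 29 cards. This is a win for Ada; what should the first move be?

Remove 6, leaving 23.

Classify positions by backward induction: terminal positions (no move available) are L. From any other position, the mover wins iff some move reaches an L.
n=0: no move → L
n=1: no move → L
n=2: no move → L
n=3: W (go to 0, an L position)
n=4: W (go to 1, an L position)
n=5: W (go to 2, an L position)
n=6: W (go to 0, an L position)
n=7: W (go to 1, an L position)
n=8: W (go to 2, an L position)
n=9: W (go to 1, an L position)
n=10: W (go to 2, an L position)
n=11: L (options 8(W), 5(W), 3(W) are all W)
n=12: L (options 9(W), 6(W), 4(W) are all W)
n=13: L (options 10(W), 7(W), 5(W) are all W)
n=14: W (go to 11, an L position)
n=15: W (go to 12, an L position)
n=16: W (go to 13, an L position)
n=17: W (go to 11, an L position)
n=18: W (go to 12, an L position)
n=19: W (go to 13, an L position)
n=20: W (go to 12, an L position)
n=21: W (go to 13, an L position)
n=22: L (options 19(W), 16(W), 14(W) are all W)
n=23: L (options 20(W), 17(W), 15(W) are all W)
n=24: L (options 21(W), 18(W), 16(W) are all W)
n=25: W (go to 22, an L position)
n=26: W (go to 23, an L position)
n=27: W (go to 24, an L position)
n=28: W (go to 22, an L position)
n=29: W (go to 23, an L position)
From 29, the L positions reachable in one move are: 23.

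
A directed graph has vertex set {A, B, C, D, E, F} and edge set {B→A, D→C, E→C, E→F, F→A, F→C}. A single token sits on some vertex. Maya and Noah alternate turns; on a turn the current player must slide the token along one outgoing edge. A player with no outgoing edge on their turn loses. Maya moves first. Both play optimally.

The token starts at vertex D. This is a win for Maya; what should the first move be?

Move to C.

Use the standard recursion: the mover loses at a terminal position; elsewhere, the mover wins exactly when some move hands the opponent an L position.
Every edge goes from a vertex to one that appears earlier in the order A, C, F, B, E, D, so processing vertices in that order labels each vertex after all of its successors.
A: no outgoing edge → L
C: no outgoing edge → L
F: →C(L), so W
B: →A(L), so W
E: →C(L), so W
D: →C(L), so W
From D, the L positions reachable in one move are: C.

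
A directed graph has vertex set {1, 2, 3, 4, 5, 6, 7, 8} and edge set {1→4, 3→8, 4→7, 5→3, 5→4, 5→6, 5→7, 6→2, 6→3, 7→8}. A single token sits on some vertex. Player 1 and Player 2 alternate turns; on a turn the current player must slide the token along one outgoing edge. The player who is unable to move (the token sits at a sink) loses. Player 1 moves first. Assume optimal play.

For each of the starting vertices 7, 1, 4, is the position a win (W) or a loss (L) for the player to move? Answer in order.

7: W, 1: W, 4: L

Work bottom-up. With no move the player to move loses. Otherwise the position is W if at least one move leads to an L position for the opponent, and L if every move leads to a W.
Every edge goes from a vertex to one that appears earlier in the order 2, 8, 7, 3, 6, 4, 5, 1, so processing vertices in that order labels each vertex after all of its successors.
2: no outgoing edge → L
8: no outgoing edge → L
7: reaches L-position 8 → W
3: reaches L-position 8 → W
6: reaches L-position 2 → W
4: only reaches 7(W), which is W → L
5: reaches L-position 4 → W
1: reaches L-position 4 → W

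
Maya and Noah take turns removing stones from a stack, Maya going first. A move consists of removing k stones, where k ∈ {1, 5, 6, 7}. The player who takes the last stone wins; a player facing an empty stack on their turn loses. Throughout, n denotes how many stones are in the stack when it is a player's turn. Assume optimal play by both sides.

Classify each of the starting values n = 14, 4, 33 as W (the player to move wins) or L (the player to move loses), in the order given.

14: L, 4: L, 33: W

Classify positions by backward induction: terminal positions (no move available) are L. From any other position, the mover wins iff some move reaches an L.
n=0: no move → L
n=1: W (go to 0, an L position)
n=2: L (sole option 1(W) is W)
n=3: W (go to 2, an L position)
n=4: L (sole option 3(W) is W)
n=5: W (go to 4, an L position)
n=6: W (go to 0, an L position)
n=7: W (go to 2, an L position)
n=8: W (go to 2, an L position)
n=9: W (go to 4, an L position)
n=10: W (go to 4, an L position)
n=11: W (go to 4, an L position)
n=12: L (options 11(W), 7(W), 6(W), 5(W) are all W)
n=13: W (go to 12, an L position)
n=14: L (options 13(W), 9(W), 8(W), 7(W) are all W)
n=15: W (go to 14, an L position)
n=16: L (options 15(W), 11(W), 10(W), 9(W) are all W)
n=17: W (go to 16, an L position)
n=18: W (go to 12, an L position)
n=19: W (go to 14, an L position)
n=20: W (go to 14, an L position)
n=21: W (go to 16, an L position)
n=22: W (go to 16, an L position)
n=23: W (go to 16, an L position)
n=24: L (options 23(W), 19(W), 18(W), 17(W) are all W)
n=25: W (go to 24, an L position)
n=26: L (options 25(W), 21(W), 20(W), 19(W) are all W)
n=27: W (go to 26, an L position)
n=28: L (options 27(W), 23(W), 22(W), 21(W) are all W)
n=29: W (go to 28, an L position)
n=30: W (go to 24, an L position)
n=31: W (go to 26, an L position)
n=32: W (go to 26, an L position)
n=33: W (go to 28, an L position)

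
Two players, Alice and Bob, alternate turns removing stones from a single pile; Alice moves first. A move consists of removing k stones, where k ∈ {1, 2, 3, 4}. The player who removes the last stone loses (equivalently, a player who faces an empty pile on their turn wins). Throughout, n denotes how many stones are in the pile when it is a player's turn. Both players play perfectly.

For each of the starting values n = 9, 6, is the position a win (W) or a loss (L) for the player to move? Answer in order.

9: W, 6: L

Compute win/loss labels from the base case upward. A position with no move is W. Any other position is W if it can reach an L in one move, else L.
n=0: no move; the opponent has just taken the last stone and therefore loses → W
n=1: only reaches 0(W), which is W → L
n=2: reaches L-position 1 → W
n=3: reaches L-position 1 → W
n=4: reaches L-position 1 → W
n=5: reaches L-position 1 → W
n=6: only reaches 5(W), 4(W), 3(W), 2(W), all W → L
n=7: reaches L-position 6 → W
n=8: reaches L-position 6 → W
n=9: reaches L-position 6 → W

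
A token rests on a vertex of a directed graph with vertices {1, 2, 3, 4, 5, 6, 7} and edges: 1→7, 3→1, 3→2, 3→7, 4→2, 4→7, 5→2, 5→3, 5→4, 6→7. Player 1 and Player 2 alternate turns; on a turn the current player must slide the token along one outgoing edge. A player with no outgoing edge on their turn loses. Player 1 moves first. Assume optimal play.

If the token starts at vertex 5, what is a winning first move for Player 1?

Move to 2.

Classify positions by backward induction: terminal positions (no move available) are L. From any other position, the mover wins iff some move reaches an L.
Every edge goes from a vertex to one that appears earlier in the order 7, 2, 1, 4, 6, 3, 5, so processing vertices in that order labels each vertex after all of its successors.
7: no outgoing edge → L
2: no outgoing edge → L
1: reaches L-position 7 → W
4: reaches L-position 2 → W
6: reaches L-position 7 → W
3: reaches L-position 2 → W
5: reaches L-position 2 → W
From 5, the L positions reachable in one move are: 2.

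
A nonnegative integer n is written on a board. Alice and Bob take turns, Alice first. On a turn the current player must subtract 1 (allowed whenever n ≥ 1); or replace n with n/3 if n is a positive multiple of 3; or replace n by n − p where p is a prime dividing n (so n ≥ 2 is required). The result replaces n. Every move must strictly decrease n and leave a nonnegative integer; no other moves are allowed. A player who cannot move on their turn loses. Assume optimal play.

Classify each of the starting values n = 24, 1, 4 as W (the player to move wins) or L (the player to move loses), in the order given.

Positions with no move are L. A position that does have a move is losing for the player to move precisely when every available move leads to a winning position for the opponent. Fill in the labels:
n=0: no move → L
n=1: →0(L), so W
n=2: →0(L), so W
n=3: →0(L), so W
n=4: →2(W), 3(W) — all W, so L
n=5: →0(L), so W
n=6: →4(L), so W
n=7: →0(L), so W
n=8: →6(W), 7(W) — all W, so L
n=9: →8(L), so W
n=10: →8(L), so W
n=11: →0(L), so W
n=12: →4(L), so W
n=13: →0(L), so W
n=14: →7(W), 12(W), 13(W) — all W, so L
n=15: →14(L), so W
n=16: →14(L), so W
n=17: →0(L), so W
n=18: →6(W), 15(W), 16(W), 17(W) — all W, so L
n=19: →0(L), so W
n=20: →18(L), so W
n=21: →14(L), so W
n=22: →11(W), 20(W), 21(W) — all W, so L
n=23: →0(L), so W
n=24: →8(L), so W

24: W, 1: W, 4: L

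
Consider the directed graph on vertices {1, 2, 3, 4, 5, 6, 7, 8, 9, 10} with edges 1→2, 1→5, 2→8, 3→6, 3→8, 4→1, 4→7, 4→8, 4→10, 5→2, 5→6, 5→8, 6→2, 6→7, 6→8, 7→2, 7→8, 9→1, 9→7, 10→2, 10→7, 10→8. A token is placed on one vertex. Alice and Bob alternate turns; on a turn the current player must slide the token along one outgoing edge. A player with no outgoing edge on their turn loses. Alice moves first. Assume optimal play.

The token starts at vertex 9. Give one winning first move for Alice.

Positions with no move are L. A position that does have a move is losing for the player to move precisely when every available move leads to a winning position for the opponent. Fill in the labels:
Every edge goes from a vertex to one that appears earlier in the order 8, 2, 7, 10, 6, 3, 5, 1, 4, 9, so processing vertices in that order labels each vertex after all of its successors.
8: no outgoing edge → L
2: →8(L), so W
7: →8(L), so W
10: →8(L), so W
6: →8(L), so W
3: →8(L), so W
5: →8(L), so W
1: →5(W), 2(W) — all W, so L
4: →1(L), so W
9: →1(L), so W
From 9, the L positions reachable in one move are: 1.

Move to 1.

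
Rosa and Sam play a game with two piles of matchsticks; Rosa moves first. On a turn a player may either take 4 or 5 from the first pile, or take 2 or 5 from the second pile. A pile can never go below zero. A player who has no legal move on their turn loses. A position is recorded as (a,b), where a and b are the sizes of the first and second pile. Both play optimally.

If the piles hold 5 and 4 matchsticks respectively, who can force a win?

Rosa wins.

Positions with no move are L. A position that does have a move is losing for the player to move precisely when every available move leads to a winning position for the opponent. Fill in the labels:
No move ever increases a pile, so every position that can arise here has a ≤ 5 and b ≤ 4; it is enough to label the cells with 0 ≤ a ≤ 5 and 0 ≤ b ≤ 4.
Every move lowers a or b (never raises either), so fill the grid row by row in increasing a, and left to right within a row: each cell's successors are then already labelled.
      b=0  b=1  b=2  b=3  b=4
a=0:    L    L    W    W    L
a=1:    L    L    W    W    L
a=2:    L    L    W    W    L
a=3:    L    L    W    W    L
a=4:    W    W    L    L    W
a=5:    W    W    L    L    W
Cells with no legal move (terminal, hence L): (0,0), (0,1), (1,0), (1,1), (2,0), (2,1), (3,0), (3,1).
The remaining L cells, each justified by listing all of its moves:
(0,4): →(0,2)(W) only, which is W, so L
(1,4): →(1,2)(W) only, which is W, so L
(2,4): →(2,2)(W) only, which is W, so L
(3,4): →(3,2)(W) only, which is W, so L
(4,2): →(0,2)(W), (4,0)(W) — all W, so L
(4,3): →(0,3)(W), (4,1)(W) — all W, so L
(5,2): →(1,2)(W), (0,2)(W), (5,0)(W) — all W, so L
(5,3): →(1,3)(W), (0,3)(W), (5,1)(W) — all W, so L
Every other cell has at least one move into one of the L cells above, so it is W.
The starting position (5,4) is W: Rosa should move to (1,4), handing over an L position.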